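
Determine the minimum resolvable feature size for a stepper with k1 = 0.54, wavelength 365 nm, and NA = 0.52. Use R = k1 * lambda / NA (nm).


Step 1: Identify values: k1 = 0.54, lambda = 365 nm, NA = 0.52
Step 2: R = k1 * lambda / NA
R = 0.54 * 365 / 0.52
R = 379.0 nm


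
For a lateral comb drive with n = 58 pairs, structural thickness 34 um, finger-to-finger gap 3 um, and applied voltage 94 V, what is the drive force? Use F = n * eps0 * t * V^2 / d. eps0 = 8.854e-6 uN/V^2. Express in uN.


Step 1: Parameters: n=58, eps0=8.854e-6 uN/V^2, t=34 um, V=94 V, d=3 um
Step 2: V^2 = 8836
Step 3: F = 58 * 8.854e-6 * 34 * 8836 / 3
F = 51.426 uN


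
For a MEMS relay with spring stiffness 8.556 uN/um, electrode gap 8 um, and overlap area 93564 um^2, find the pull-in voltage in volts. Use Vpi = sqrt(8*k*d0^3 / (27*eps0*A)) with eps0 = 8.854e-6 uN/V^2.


Step 1: Compute numerator: 8 * k * d0^3 = 8 * 8.556 * 8^3 = 35045.376
Step 2: Compute denominator: 27 * eps0 * A = 27 * 8.854e-6 * 93564 = 22.367223
Step 3: Vpi = sqrt(35045.376 / 22.367223)
Vpi = 39.58 V


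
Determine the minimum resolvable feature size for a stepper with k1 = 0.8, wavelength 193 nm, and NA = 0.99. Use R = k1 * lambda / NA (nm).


Step 1: Identify values: k1 = 0.8, lambda = 193 nm, NA = 0.99
Step 2: R = k1 * lambda / NA
R = 0.8 * 193 / 0.99
R = 156.0 nm


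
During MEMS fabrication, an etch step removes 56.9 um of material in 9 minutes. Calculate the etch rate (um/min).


Step 1: Etch rate = depth / time
Step 2: rate = 56.9 / 9
rate = 6.322 um/min


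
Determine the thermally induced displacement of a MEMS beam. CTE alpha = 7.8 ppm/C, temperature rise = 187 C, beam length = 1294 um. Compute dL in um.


Step 1: Convert CTE: alpha = 7.8 ppm/C = 7.8e-6 /C
Step 2: dL = 7.8e-6 * 187 * 1294
dL = 1.8874 um


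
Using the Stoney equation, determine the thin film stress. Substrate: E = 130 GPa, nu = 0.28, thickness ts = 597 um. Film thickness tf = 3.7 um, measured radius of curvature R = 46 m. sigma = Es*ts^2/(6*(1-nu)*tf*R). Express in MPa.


Step 1: Compute numerator: Es * ts^2 = 130 * 597^2 = 46333170 (GPa*um^2)
Step 2: Compute denominator (R in um): 6*(1-nu)*tf*R = 6*0.72*3.7*46e6 = 735264000.0 (um^2)
Step 3: sigma (GPa) = 46333170 / 735264000.0 = 6.3016e-02 GPa
Step 4: Convert to MPa (x1000): sigma = 63.0 MPa


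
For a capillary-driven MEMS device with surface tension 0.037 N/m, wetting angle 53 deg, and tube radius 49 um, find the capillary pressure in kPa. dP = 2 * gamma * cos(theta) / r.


Step 1: cos(53 deg) = 0.6018
Step 2: Convert r to m: r = 49e-6 m
Step 3: dP = 2 * 0.037 * 0.6018 / 49e-6 = 908.8 Pa
Step 4: Convert Pa to kPa (divide by 1000).
dP = 0.91 kPa


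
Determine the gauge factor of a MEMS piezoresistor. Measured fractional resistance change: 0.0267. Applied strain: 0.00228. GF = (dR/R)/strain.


Step 1: Identify values.
dR/R = 0.0267, strain = 0.00228
Step 2: GF = (dR/R) / strain = 0.0267 / 0.00228
GF = 11.7


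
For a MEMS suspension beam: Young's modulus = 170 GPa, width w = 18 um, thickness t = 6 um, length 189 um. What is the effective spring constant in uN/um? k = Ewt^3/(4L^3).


Step 1: Convert E to consistent units (1 GPa = 1000 uN/um^2).
E = 170 GPa = 170000 uN/um^2
Step 2: Compute t^3 = 6^3 = 216
Step 3: Compute L^3 = 189^3 = 6751269
Step 4: k = 170000 * 18 * 216 / (4 * 6751269)
k = 24.4754 uN/um


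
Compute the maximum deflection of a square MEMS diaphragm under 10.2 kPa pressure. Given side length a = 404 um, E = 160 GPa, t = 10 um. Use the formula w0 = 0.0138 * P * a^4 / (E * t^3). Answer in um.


Step 1: Convert pressure to compatible units (E is in GPa, so P in GPa).
P = 10.2 kPa = 10.2e-6 GPa
Step 2: Compute numerator: 0.0138 * P * a^4.
a^4 = 404^4 = 26639462656
numerator = 0.0138 * 10.2e-6 * 26639462656 = 3.7498e+03
Step 3: Compute denominator: E * t^3 = 160 * 10^3 = 160000
Step 4: w0 = numerator / denominator = 3.7498e+03 / 160000 = 0.0234 um


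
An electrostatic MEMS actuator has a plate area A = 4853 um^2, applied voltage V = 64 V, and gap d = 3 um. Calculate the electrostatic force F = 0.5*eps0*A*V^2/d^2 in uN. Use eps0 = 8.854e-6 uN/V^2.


Step 1: Identify parameters.
eps0 = 8.854e-6 uN/V^2, A = 4853 um^2, V = 64 V, d = 3 um
Step 2: Compute V^2 = 64^2 = 4096
Step 3: Compute d^2 = 3^2 = 9
Step 4: F = 0.5 * 8.854e-6 * 4853 * 4096 / 9
F = 9.778 uN


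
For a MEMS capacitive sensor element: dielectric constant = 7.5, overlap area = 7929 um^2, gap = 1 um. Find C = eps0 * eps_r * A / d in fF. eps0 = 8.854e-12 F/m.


Step 1: Convert area to m^2: A = 7929e-12 m^2
Step 2: Convert gap to m: d = 1e-6 m
Step 3: C = eps0 * eps_r * A / d
C = 8.854e-12 * 7.5 * 7929e-12 / 1e-6
Step 4: Convert to fF (multiply by 1e15).
C = 526.53 fF


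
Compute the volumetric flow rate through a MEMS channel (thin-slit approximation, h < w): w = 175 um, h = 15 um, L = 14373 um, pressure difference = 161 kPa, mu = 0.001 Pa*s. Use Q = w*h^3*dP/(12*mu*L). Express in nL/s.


Step 1: Convert all dimensions to SI (meters).
w = 175e-6 m, h = 15e-6 m, L = 14373e-6 m, dP = 161e3 Pa
Step 2: Q = w * h^3 * dP / (12 * mu * L)
Q = 175e-6 * (15e-6)^3 * 161e3 / (12 * 0.001 * 14373e-6) = 5.5132671e-10 m^3/s
Step 3: Convert Q from m^3/s to nL/s (1 m^3 = 1e12 nL, so multiply by 1e12).
Q = 551.327 nL/s


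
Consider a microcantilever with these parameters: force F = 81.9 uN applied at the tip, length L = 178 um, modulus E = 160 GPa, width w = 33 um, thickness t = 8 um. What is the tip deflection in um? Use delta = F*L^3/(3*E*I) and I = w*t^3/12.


Step 1: Calculate the second moment of area.
I = w * t^3 / 12 = 33 * 8^3 / 12 = 1408.0 um^4
Step 2: Convert E to consistent units (1 GPa = 1000 uN/um^2).
E = 160 GPa = 160000 uN/um^2
Step 3: Calculate tip deflection.
delta = F * L^3 / (3 * E * I)
delta = 81.9 * 178^3 / (3 * 160000 * 1408.0)
delta = 0.6834 um


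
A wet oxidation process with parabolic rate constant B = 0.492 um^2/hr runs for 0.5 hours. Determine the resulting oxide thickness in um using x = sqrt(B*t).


Step 1: Compute B*t = 0.492 * 0.5 = 0.246
Step 2: x = sqrt(0.246)
x = 0.496 um


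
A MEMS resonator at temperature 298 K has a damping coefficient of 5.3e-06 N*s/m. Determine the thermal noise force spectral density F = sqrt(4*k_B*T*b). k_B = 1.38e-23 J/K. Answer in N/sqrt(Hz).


Step 1: Compute 4 * k_B * T * b
= 4 * 1.38e-23 * 298 * 5.3e-06
= 8.7183e-26 N^2/Hz
Step 2: F_noise = sqrt(8.7183e-26)
F_noise = 2.95e-13 N/sqrt(Hz)


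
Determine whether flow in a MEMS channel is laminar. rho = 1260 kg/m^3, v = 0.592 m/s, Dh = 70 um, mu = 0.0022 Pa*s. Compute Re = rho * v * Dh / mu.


Step 1: Convert Dh to meters: Dh = 70e-6 m
Step 2: Re = rho * v * Dh / mu
Re = 1260 * 0.592 * 70e-6 / 0.0022
Re = 23.734
Since Re = 23.734 is below ~2300, the flow is laminar.


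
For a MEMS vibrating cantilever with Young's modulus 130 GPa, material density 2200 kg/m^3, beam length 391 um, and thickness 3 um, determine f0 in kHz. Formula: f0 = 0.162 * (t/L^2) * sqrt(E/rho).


Step 1: Convert units to SI.
t_SI = 3e-6 m, L_SI = 391e-6 m
Step 2: Calculate sqrt(E/rho).
sqrt(130e9 / 2200) = 7687.06 m/s
Step 3: Compute f0.
f0 = 0.162 * 3e-6 / (391e-6)^2 * 7687.06 = 24436.7 Hz = 24.44 kHz


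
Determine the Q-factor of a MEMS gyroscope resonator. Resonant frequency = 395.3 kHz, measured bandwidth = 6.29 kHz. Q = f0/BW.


Step 1: Q = f0 / bandwidth
Step 2: Q = 395.3 / 6.29
Q = 62.8


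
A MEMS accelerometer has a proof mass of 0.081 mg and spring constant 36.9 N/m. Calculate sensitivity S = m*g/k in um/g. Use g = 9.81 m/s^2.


Step 1: Convert mass: m = 0.081 mg = 8.10e-08 kg
Step 2: S = m * g / k = 8.10e-08 * 9.81 / 36.9
Step 3: S = 2.15e-08 m/g
Step 4: Convert to um/g: S = 0.022 um/g


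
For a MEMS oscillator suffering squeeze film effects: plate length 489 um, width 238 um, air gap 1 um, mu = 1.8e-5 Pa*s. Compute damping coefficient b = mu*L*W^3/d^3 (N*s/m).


Step 1: Convert to SI.
L = 489e-6 m, W = 238e-6 m, d = 1e-6 m
Step 2: W^3 = (238e-6)^3 = 1.35e-11 m^3
Step 3: d^3 = (1e-6)^3 = 1.00e-18 m^3
Step 4: b = 1.8e-5 * 489e-6 * 1.35e-11 / 1.00e-18
b = 1.19e-01 N*s/m


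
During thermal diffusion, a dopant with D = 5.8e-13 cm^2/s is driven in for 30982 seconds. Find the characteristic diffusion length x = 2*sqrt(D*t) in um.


Step 1: Compute D*t = 5.8e-13 * 30982 = 1.796956e-08 cm^2
Step 2: sqrt(D*t) = 1.34051e-04 cm
Step 3: x = 2 * 1.34051e-04 cm = 2.68102e-04 cm
Step 4: Convert to um (1 cm = 1e4 um): x = 2.681 um


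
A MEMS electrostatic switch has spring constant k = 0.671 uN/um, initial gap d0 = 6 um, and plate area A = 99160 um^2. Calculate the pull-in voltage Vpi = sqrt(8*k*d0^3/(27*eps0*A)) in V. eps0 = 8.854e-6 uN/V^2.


Step 1: Compute numerator: 8 * k * d0^3 = 8 * 0.671 * 6^3 = 1159.488
Step 2: Compute denominator: 27 * eps0 * A = 27 * 8.854e-6 * 99160 = 23.704991
Step 3: Vpi = sqrt(1159.488 / 23.704991)
Vpi = 6.99 V


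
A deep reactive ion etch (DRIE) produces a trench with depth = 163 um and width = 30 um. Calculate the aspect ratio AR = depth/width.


Step 1: AR = depth / width
Step 2: AR = 163 / 30
AR = 5.4


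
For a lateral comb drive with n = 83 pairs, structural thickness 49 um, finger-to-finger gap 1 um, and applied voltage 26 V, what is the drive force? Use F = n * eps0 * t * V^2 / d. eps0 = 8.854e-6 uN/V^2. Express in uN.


Step 1: Parameters: n=83, eps0=8.854e-6 uN/V^2, t=49 um, V=26 V, d=1 um
Step 2: V^2 = 676
Step 3: F = 83 * 8.854e-6 * 49 * 676 / 1
F = 24.342 uN


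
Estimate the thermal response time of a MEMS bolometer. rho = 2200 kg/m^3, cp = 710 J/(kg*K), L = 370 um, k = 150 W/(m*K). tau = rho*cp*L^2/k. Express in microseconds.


Step 1: Convert L to m: L = 370e-6 m
Step 2: L^2 = (370e-6)^2 = 1.369e-07 m^2
Step 3: tau = 2200 * 710 * 1.369e-07 / 150 = 1.42558533e-03 s
Step 4: Convert to microseconds (multiply by 1e6).
tau = 1425.585 us


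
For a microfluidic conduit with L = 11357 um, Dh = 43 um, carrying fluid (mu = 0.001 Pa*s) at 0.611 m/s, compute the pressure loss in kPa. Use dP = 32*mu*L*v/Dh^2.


Step 1: Convert to SI: L = 11357e-6 m, Dh = 43e-6 m
Step 2: dP = 32 * 0.001 * 11357e-6 * 0.611 / (43e-6)^2
Step 3: dP = 120093.06 Pa
Step 4: Convert to kPa: dP = 120.09 kPa


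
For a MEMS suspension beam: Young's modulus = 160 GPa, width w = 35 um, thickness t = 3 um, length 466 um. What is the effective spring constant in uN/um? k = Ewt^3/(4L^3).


Step 1: Convert E to consistent units (1 GPa = 1000 uN/um^2).
E = 160 GPa = 160000 uN/um^2
Step 2: Compute t^3 = 3^3 = 27
Step 3: Compute L^3 = 466^3 = 101194696
Step 4: k = 160000 * 35 * 27 / (4 * 101194696)
k = 0.3735 uN/um


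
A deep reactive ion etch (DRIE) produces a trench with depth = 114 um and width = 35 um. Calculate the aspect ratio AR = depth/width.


Step 1: AR = depth / width
Step 2: AR = 114 / 35
AR = 3.3


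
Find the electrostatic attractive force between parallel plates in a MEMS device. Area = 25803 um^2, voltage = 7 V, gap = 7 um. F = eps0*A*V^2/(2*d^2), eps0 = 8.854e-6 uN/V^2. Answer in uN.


Step 1: Identify parameters.
eps0 = 8.854e-6 uN/V^2, A = 25803 um^2, V = 7 V, d = 7 um
Step 2: Compute V^2 = 7^2 = 49
Step 3: Compute d^2 = 7^2 = 49
Step 4: F = 0.5 * 8.854e-6 * 25803 * 49 / 49
F = 0.114 uN


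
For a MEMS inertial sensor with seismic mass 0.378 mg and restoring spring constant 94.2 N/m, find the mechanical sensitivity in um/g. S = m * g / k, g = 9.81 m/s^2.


Step 1: Convert mass: m = 0.378 mg = 3.78e-07 kg
Step 2: S = m * g / k = 3.78e-07 * 9.81 / 94.2
Step 3: S = 3.94e-08 m/g
Step 4: Convert to um/g: S = 0.039 um/g


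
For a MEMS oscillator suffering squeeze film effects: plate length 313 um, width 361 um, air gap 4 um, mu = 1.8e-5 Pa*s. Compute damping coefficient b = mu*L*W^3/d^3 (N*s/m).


Step 1: Convert to SI.
L = 313e-6 m, W = 361e-6 m, d = 4e-6 m
Step 2: W^3 = (361e-6)^3 = 4.70e-11 m^3
Step 3: d^3 = (4e-6)^3 = 6.40e-17 m^3
Step 4: b = 1.8e-5 * 313e-6 * 4.70e-11 / 6.40e-17
b = 4.14e-03 N*s/m


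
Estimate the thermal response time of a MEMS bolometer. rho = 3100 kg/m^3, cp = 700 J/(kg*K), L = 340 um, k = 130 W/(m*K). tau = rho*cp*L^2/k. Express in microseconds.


Step 1: Convert L to m: L = 340e-6 m
Step 2: L^2 = (340e-6)^2 = 1.156e-07 m^2
Step 3: tau = 3100 * 700 * 1.156e-07 / 130 = 1.92963077e-03 s
Step 4: Convert to microseconds (multiply by 1e6).
tau = 1929.631 us


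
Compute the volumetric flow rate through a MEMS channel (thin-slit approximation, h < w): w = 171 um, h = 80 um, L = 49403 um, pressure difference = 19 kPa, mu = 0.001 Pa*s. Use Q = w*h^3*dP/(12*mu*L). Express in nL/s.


Step 1: Convert all dimensions to SI (meters).
w = 171e-6 m, h = 80e-6 m, L = 49403e-6 m, dP = 19e3 Pa
Step 2: Q = w * h^3 * dP / (12 * mu * L)
Q = 171e-6 * (80e-6)^3 * 19e3 / (12 * 0.001 * 49403e-6) = 2.80598344e-09 m^3/s
Step 3: Convert Q from m^3/s to nL/s (1 m^3 = 1e12 nL, so multiply by 1e12).
Q = 2805.983 nL/s


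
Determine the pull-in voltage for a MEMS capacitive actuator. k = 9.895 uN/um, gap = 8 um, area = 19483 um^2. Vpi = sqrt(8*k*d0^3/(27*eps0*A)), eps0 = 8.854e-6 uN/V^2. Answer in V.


Step 1: Compute numerator: 8 * k * d0^3 = 8 * 9.895 * 8^3 = 40529.92
Step 2: Compute denominator: 27 * eps0 * A = 27 * 8.854e-6 * 19483 = 4.657567
Step 3: Vpi = sqrt(40529.92 / 4.657567)
Vpi = 93.28 V


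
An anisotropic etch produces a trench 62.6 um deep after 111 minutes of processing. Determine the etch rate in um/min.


Step 1: Etch rate = depth / time
Step 2: rate = 62.6 / 111
rate = 0.564 um/min


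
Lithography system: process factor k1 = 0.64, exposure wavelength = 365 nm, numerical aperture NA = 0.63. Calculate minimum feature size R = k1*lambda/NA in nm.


Step 1: Identify values: k1 = 0.64, lambda = 365 nm, NA = 0.63
Step 2: R = k1 * lambda / NA
R = 0.64 * 365 / 0.63
R = 370.8 nm


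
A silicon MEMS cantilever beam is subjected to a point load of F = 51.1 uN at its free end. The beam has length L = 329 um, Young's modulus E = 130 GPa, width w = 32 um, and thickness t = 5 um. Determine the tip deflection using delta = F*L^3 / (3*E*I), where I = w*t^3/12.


Step 1: Calculate the second moment of area.
I = w * t^3 / 12 = 32 * 5^3 / 12 = 333.3333 um^4
Step 2: Convert E to consistent units (1 GPa = 1000 uN/um^2).
E = 130 GPa = 130000 uN/um^2
Step 3: Calculate tip deflection.
delta = F * L^3 / (3 * E * I)
delta = 51.1 * 329^3 / (3 * 130000 * 333.3333)
delta = 13.998 um


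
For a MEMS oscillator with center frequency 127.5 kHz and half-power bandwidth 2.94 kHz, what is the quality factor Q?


Step 1: Q = f0 / bandwidth
Step 2: Q = 127.5 / 2.94
Q = 43.4


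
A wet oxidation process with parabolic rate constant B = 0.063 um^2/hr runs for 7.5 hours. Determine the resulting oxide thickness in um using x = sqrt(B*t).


Step 1: Compute B*t = 0.063 * 7.5 = 0.4725
Step 2: x = sqrt(0.4725)
x = 0.687 um


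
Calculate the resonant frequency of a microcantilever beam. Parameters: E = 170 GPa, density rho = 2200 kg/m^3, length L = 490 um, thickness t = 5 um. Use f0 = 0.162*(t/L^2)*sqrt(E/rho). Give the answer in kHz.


Step 1: Convert units to SI.
t_SI = 5e-6 m, L_SI = 490e-6 m
Step 2: Calculate sqrt(E/rho).
sqrt(170e9 / 2200) = 8790.49 m/s
Step 3: Compute f0.
f0 = 0.162 * 5e-6 / (490e-6)^2 * 8790.49 = 29655.5 Hz = 29.66 kHz


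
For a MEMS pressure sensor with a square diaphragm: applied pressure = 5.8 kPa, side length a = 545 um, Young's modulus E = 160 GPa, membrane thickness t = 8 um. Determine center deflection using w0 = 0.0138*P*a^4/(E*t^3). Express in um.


Step 1: Convert pressure to compatible units (E is in GPa, so P in GPa).
P = 5.8 kPa = 5.8e-6 GPa
Step 2: Compute numerator: 0.0138 * P * a^4.
a^4 = 545^4 = 88223850625
numerator = 0.0138 * 5.8e-6 * 88223850625 = 7.0614e+03
Step 3: Compute denominator: E * t^3 = 160 * 8^3 = 81920
Step 4: w0 = numerator / denominator = 7.0614e+03 / 81920 = 0.0862 um


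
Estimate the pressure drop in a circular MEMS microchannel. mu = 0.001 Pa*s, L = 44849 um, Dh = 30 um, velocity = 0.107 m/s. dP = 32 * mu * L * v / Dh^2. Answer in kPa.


Step 1: Convert to SI: L = 44849e-6 m, Dh = 30e-6 m
Step 2: dP = 32 * 0.001 * 44849e-6 * 0.107 / (30e-6)^2
Step 3: dP = 170625.53 Pa
Step 4: Convert to kPa: dP = 170.63 kPa


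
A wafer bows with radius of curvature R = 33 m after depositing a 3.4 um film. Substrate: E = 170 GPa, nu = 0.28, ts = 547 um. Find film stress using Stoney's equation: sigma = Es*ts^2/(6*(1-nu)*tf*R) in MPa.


Step 1: Compute numerator: Es * ts^2 = 170 * 547^2 = 50865530 (GPa*um^2)
Step 2: Compute denominator (R in um): 6*(1-nu)*tf*R = 6*0.72*3.4*33e6 = 484704000.0 (um^2)
Step 3: sigma (GPa) = 50865530 / 484704000.0 = 1.04941e-01 GPa
Step 4: Convert to MPa (x1000): sigma = 104.9 MPa


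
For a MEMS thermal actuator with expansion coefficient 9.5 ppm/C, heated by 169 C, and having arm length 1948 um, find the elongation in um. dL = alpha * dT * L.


Step 1: Convert CTE: alpha = 9.5 ppm/C = 9.5e-6 /C
Step 2: dL = 9.5e-6 * 169 * 1948
dL = 3.1275 um


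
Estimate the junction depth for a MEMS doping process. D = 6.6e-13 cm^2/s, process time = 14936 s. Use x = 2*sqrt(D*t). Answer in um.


Step 1: Compute D*t = 6.6e-13 * 14936 = 9.85776e-09 cm^2
Step 2: sqrt(D*t) = 9.92863e-05 cm
Step 3: x = 2 * 9.92863e-05 cm = 1.985726e-04 cm
Step 4: Convert to um (1 cm = 1e4 um): x = 1.986 um


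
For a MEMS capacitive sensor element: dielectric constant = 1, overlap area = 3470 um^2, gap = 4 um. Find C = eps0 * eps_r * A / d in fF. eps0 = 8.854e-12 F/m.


Step 1: Convert area to m^2: A = 3470e-12 m^2
Step 2: Convert gap to m: d = 4e-6 m
Step 3: C = eps0 * eps_r * A / d
C = 8.854e-12 * 1 * 3470e-12 / 4e-6
Step 4: Convert to fF (multiply by 1e15).
C = 7.68 fF


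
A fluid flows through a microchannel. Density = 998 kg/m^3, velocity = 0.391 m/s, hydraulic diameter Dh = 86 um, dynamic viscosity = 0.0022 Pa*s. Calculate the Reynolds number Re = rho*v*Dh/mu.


Step 1: Convert Dh to meters: Dh = 86e-6 m
Step 2: Re = rho * v * Dh / mu
Re = 998 * 0.391 * 86e-6 / 0.0022
Re = 15.254


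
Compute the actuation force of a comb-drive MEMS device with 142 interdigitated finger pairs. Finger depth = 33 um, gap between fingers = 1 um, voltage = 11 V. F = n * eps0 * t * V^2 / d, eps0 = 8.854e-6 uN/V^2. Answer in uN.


Step 1: Parameters: n=142, eps0=8.854e-6 uN/V^2, t=33 um, V=11 V, d=1 um
Step 2: V^2 = 121
Step 3: F = 142 * 8.854e-6 * 33 * 121 / 1
F = 5.02 uN


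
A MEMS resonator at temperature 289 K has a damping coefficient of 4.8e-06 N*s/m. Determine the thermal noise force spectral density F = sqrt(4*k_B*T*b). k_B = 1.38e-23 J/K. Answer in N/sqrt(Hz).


Step 1: Compute 4 * k_B * T * b
= 4 * 1.38e-23 * 289 * 4.8e-06
= 7.6573e-26 N^2/Hz
Step 2: F_noise = sqrt(7.6573e-26)
F_noise = 2.77e-13 N/sqrt(Hz)


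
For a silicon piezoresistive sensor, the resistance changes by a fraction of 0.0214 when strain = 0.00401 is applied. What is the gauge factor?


Step 1: Identify values.
dR/R = 0.0214, strain = 0.00401
Step 2: GF = (dR/R) / strain = 0.0214 / 0.00401
GF = 5.3


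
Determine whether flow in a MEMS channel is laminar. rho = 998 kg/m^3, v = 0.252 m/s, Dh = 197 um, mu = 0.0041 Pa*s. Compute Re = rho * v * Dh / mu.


Step 1: Convert Dh to meters: Dh = 197e-6 m
Step 2: Re = rho * v * Dh / mu
Re = 998 * 0.252 * 197e-6 / 0.0041
Re = 12.084
Since Re = 12.084 is below ~2300, the flow is laminar.


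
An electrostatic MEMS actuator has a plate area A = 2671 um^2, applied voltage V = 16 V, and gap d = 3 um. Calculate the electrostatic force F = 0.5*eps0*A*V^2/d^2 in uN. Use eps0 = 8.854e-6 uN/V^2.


Step 1: Identify parameters.
eps0 = 8.854e-6 uN/V^2, A = 2671 um^2, V = 16 V, d = 3 um
Step 2: Compute V^2 = 16^2 = 256
Step 3: Compute d^2 = 3^2 = 9
Step 4: F = 0.5 * 8.854e-6 * 2671 * 256 / 9
F = 0.336 uN


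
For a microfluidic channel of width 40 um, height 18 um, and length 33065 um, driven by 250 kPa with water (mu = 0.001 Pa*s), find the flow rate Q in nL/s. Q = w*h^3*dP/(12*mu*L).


Step 1: Convert all dimensions to SI (meters).
w = 40e-6 m, h = 18e-6 m, L = 33065e-6 m, dP = 250e3 Pa
Step 2: Q = w * h^3 * dP / (12 * mu * L)
Q = 40e-6 * (18e-6)^3 * 250e3 / (12 * 0.001 * 33065e-6) = 1.4698321e-10 m^3/s
Step 3: Convert Q from m^3/s to nL/s (1 m^3 = 1e12 nL, so multiply by 1e12).
Q = 146.983 nL/s


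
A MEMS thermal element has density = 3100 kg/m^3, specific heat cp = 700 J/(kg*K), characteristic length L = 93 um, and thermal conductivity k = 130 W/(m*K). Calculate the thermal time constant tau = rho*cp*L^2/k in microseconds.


Step 1: Convert L to m: L = 93e-6 m
Step 2: L^2 = (93e-6)^2 = 8.649e-09 m^2
Step 3: tau = 3100 * 700 * 8.649e-09 / 130 = 1.4437177e-04 s
Step 4: Convert to microseconds (multiply by 1e6).
tau = 144.372 us


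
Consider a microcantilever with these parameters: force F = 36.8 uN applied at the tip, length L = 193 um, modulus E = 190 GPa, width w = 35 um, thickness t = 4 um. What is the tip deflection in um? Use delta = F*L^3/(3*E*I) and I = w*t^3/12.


Step 1: Calculate the second moment of area.
I = w * t^3 / 12 = 35 * 4^3 / 12 = 186.6667 um^4
Step 2: Convert E to consistent units (1 GPa = 1000 uN/um^2).
E = 190 GPa = 190000 uN/um^2
Step 3: Calculate tip deflection.
delta = F * L^3 / (3 * E * I)
delta = 36.8 * 193^3 / (3 * 190000 * 186.6667)
delta = 2.4864 um


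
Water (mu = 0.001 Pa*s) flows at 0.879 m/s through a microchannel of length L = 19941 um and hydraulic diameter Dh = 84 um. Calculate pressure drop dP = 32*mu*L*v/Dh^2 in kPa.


Step 1: Convert to SI: L = 19941e-6 m, Dh = 84e-6 m
Step 2: dP = 32 * 0.001 * 19941e-6 * 0.879 / (84e-6)^2
Step 3: dP = 79492.69 Pa
Step 4: Convert to kPa: dP = 79.49 kPa


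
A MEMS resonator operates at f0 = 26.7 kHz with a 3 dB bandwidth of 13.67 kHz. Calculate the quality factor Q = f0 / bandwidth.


Step 1: Q = f0 / bandwidth
Step 2: Q = 26.7 / 13.67
Q = 2.0


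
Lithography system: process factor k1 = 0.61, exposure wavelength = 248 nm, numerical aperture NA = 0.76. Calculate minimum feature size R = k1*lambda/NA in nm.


Step 1: Identify values: k1 = 0.61, lambda = 248 nm, NA = 0.76
Step 2: R = k1 * lambda / NA
R = 0.61 * 248 / 0.76
R = 199.1 nm


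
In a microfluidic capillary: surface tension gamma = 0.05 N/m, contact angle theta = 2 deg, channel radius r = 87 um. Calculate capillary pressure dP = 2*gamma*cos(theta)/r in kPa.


Step 1: cos(2 deg) = 0.9994
Step 2: Convert r to m: r = 87e-6 m
Step 3: dP = 2 * 0.05 * 0.9994 / 87e-6 = 1148.7 Pa
Step 4: Convert Pa to kPa (divide by 1000).
dP = 1.15 kPa


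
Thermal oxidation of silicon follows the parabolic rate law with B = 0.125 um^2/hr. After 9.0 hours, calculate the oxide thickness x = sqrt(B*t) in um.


Step 1: Compute B*t = 0.125 * 9.0 = 1.125
Step 2: x = sqrt(1.125)
x = 1.061 um


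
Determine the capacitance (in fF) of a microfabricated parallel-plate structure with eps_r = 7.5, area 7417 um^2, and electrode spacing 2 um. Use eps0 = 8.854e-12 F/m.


Step 1: Convert area to m^2: A = 7417e-12 m^2
Step 2: Convert gap to m: d = 2e-6 m
Step 3: C = eps0 * eps_r * A / d
C = 8.854e-12 * 7.5 * 7417e-12 / 2e-6
Step 4: Convert to fF (multiply by 1e15).
C = 246.26 fF


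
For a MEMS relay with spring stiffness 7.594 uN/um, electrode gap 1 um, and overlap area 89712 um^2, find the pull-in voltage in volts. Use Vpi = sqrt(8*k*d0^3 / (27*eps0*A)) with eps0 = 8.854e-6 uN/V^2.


Step 1: Compute numerator: 8 * k * d0^3 = 8 * 7.594 * 1^3 = 60.752
Step 2: Compute denominator: 27 * eps0 * A = 27 * 8.854e-6 * 89712 = 21.446371
Step 3: Vpi = sqrt(60.752 / 21.446371)
Vpi = 1.68 V


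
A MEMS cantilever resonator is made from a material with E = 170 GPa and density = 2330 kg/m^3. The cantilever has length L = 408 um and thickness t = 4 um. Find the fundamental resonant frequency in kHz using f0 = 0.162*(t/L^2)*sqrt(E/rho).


Step 1: Convert units to SI.
t_SI = 4e-6 m, L_SI = 408e-6 m
Step 2: Calculate sqrt(E/rho).
sqrt(170e9 / 2330) = 8541.74 m/s
Step 3: Compute f0.
f0 = 0.162 * 4e-6 / (408e-6)^2 * 8541.74 = 33250.7 Hz = 33.25 kHz


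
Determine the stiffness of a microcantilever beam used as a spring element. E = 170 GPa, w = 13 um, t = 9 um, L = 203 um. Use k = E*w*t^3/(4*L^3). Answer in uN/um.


Step 1: Convert E to consistent units (1 GPa = 1000 uN/um^2).
E = 170 GPa = 170000 uN/um^2
Step 2: Compute t^3 = 9^3 = 729
Step 3: Compute L^3 = 203^3 = 8365427
Step 4: k = 170000 * 13 * 729 / (4 * 8365427)
k = 48.1473 uN/um


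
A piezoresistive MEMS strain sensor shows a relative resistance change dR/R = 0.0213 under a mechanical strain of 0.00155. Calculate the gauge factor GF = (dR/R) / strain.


Step 1: Identify values.
dR/R = 0.0213, strain = 0.00155
Step 2: GF = (dR/R) / strain = 0.0213 / 0.00155
GF = 13.7


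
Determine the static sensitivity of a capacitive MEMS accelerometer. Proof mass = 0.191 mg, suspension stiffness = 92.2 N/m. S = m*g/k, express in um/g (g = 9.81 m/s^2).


Step 1: Convert mass: m = 0.191 mg = 1.91e-07 kg
Step 2: S = m * g / k = 1.91e-07 * 9.81 / 92.2
Step 3: S = 2.03e-08 m/g
Step 4: Convert to um/g: S = 0.02 um/g


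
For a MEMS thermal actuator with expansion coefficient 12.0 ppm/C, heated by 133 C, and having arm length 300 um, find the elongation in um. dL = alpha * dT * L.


Step 1: Convert CTE: alpha = 12.0 ppm/C = 12.0e-6 /C
Step 2: dL = 12.0e-6 * 133 * 300
dL = 0.4788 um


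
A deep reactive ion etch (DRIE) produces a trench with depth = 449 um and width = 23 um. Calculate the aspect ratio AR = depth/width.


Step 1: AR = depth / width
Step 2: AR = 449 / 23
AR = 19.5


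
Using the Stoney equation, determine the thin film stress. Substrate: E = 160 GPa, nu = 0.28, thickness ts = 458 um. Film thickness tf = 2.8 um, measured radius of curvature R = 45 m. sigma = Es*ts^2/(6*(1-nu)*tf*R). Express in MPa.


Step 1: Compute numerator: Es * ts^2 = 160 * 458^2 = 33562240 (GPa*um^2)
Step 2: Compute denominator (R in um): 6*(1-nu)*tf*R = 6*0.72*2.8*45e6 = 544320000.0 (um^2)
Step 3: sigma (GPa) = 33562240 / 544320000.0 = 6.1659e-02 GPa
Step 4: Convert to MPa (x1000): sigma = 61.7 MPa


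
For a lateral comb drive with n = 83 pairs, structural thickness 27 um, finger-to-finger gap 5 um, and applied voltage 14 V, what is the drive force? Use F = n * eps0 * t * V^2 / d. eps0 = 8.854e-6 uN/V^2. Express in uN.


Step 1: Parameters: n=83, eps0=8.854e-6 uN/V^2, t=27 um, V=14 V, d=5 um
Step 2: V^2 = 196
Step 3: F = 83 * 8.854e-6 * 27 * 196 / 5
F = 0.778 uN


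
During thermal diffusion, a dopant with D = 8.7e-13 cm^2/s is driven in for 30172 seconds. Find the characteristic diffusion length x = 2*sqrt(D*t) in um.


Step 1: Compute D*t = 8.7e-13 * 30172 = 2.624964e-08 cm^2
Step 2: sqrt(D*t) = 1.6202e-04 cm
Step 3: x = 2 * 1.6202e-04 cm = 3.2404e-04 cm
Step 4: Convert to um (1 cm = 1e4 um): x = 3.24 um


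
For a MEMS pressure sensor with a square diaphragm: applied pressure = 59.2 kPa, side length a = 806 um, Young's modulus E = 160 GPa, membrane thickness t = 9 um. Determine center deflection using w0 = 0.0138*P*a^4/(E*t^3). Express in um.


Step 1: Convert pressure to compatible units (E is in GPa, so P in GPa).
P = 59.2 kPa = 59.2e-6 GPa
Step 2: Compute numerator: 0.0138 * P * a^4.
a^4 = 806^4 = 422026932496
numerator = 0.0138 * 59.2e-6 * 422026932496 = 3.447791e+05
Step 3: Compute denominator: E * t^3 = 160 * 9^3 = 116640
Step 4: w0 = numerator / denominator = 3.447791e+05 / 116640 = 2.9559 um


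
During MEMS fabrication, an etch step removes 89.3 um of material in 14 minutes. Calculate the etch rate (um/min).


Step 1: Etch rate = depth / time
Step 2: rate = 89.3 / 14
rate = 6.379 um/min


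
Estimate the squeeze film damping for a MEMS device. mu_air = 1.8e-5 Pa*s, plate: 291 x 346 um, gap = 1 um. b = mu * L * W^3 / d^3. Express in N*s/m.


Step 1: Convert to SI.
L = 291e-6 m, W = 346e-6 m, d = 1e-6 m
Step 2: W^3 = (346e-6)^3 = 4.14e-11 m^3
Step 3: d^3 = (1e-6)^3 = 1.00e-18 m^3
Step 4: b = 1.8e-5 * 291e-6 * 4.14e-11 / 1.00e-18
b = 2.17e-01 N*s/m


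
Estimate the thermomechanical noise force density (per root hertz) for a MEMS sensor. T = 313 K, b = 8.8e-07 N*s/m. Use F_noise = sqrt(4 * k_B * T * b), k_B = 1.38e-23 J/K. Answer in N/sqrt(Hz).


Step 1: Compute 4 * k_B * T * b
= 4 * 1.38e-23 * 313 * 8.8e-07
= 1.5204e-26 N^2/Hz
Step 2: F_noise = sqrt(1.5204e-26)
F_noise = 1.23e-13 N/sqrt(Hz)


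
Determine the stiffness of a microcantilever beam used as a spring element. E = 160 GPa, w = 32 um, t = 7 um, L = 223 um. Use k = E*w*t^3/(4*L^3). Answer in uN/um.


Step 1: Convert E to consistent units (1 GPa = 1000 uN/um^2).
E = 160 GPa = 160000 uN/um^2
Step 2: Compute t^3 = 7^3 = 343
Step 3: Compute L^3 = 223^3 = 11089567
Step 4: k = 160000 * 32 * 343 / (4 * 11089567)
k = 39.5904 uN/um


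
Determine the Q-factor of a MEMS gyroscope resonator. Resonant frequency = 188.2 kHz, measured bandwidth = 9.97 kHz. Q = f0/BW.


Step 1: Q = f0 / bandwidth
Step 2: Q = 188.2 / 9.97
Q = 18.9


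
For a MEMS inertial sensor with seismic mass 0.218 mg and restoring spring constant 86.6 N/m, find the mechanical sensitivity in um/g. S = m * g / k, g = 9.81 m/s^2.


Step 1: Convert mass: m = 0.218 mg = 2.18e-07 kg
Step 2: S = m * g / k = 2.18e-07 * 9.81 / 86.6
Step 3: S = 2.47e-08 m/g
Step 4: Convert to um/g: S = 0.025 um/g


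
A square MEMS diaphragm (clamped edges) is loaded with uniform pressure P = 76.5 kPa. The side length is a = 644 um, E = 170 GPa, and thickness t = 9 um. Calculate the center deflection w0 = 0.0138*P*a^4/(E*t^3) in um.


Step 1: Convert pressure to compatible units (E is in GPa, so P in GPa).
P = 76.5 kPa = 76.5e-6 GPa
Step 2: Compute numerator: 0.0138 * P * a^4.
a^4 = 644^4 = 172005949696
numerator = 0.0138 * 76.5e-6 * 172005949696 = 1.815867e+05
Step 3: Compute denominator: E * t^3 = 170 * 9^3 = 123930
Step 4: w0 = numerator / denominator = 1.815867e+05 / 123930 = 1.4652 um


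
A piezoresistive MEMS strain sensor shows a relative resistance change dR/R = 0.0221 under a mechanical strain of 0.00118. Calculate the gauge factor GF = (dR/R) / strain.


Step 1: Identify values.
dR/R = 0.0221, strain = 0.00118
Step 2: GF = (dR/R) / strain = 0.0221 / 0.00118
GF = 18.7


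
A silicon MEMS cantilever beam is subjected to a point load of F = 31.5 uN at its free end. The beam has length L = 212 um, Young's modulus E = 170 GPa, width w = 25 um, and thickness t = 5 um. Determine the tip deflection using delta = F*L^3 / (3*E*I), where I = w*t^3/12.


Step 1: Calculate the second moment of area.
I = w * t^3 / 12 = 25 * 5^3 / 12 = 260.4167 um^4
Step 2: Convert E to consistent units (1 GPa = 1000 uN/um^2).
E = 170 GPa = 170000 uN/um^2
Step 3: Calculate tip deflection.
delta = F * L^3 / (3 * E * I)
delta = 31.5 * 212^3 / (3 * 170000 * 260.4167)
delta = 2.2598 um


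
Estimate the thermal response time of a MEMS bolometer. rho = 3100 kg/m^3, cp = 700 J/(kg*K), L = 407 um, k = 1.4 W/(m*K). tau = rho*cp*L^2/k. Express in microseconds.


Step 1: Convert L to m: L = 407e-6 m
Step 2: L^2 = (407e-6)^2 = 1.65649e-07 m^2
Step 3: tau = 3100 * 700 * 1.65649e-07 / 1.4 = 2.5675595e-01 s
Step 4: Convert to microseconds (multiply by 1e6).
tau = 256755.95 us


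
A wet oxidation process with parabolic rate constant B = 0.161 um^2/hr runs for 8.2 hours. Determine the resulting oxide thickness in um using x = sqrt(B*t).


Step 1: Compute B*t = 0.161 * 8.2 = 1.3202
Step 2: x = sqrt(1.3202)
x = 1.149 um


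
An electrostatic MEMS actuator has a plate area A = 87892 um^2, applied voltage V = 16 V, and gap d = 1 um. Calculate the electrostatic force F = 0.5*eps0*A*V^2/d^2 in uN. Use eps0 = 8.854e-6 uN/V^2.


Step 1: Identify parameters.
eps0 = 8.854e-6 uN/V^2, A = 87892 um^2, V = 16 V, d = 1 um
Step 2: Compute V^2 = 16^2 = 256
Step 3: Compute d^2 = 1^2 = 1
Step 4: F = 0.5 * 8.854e-6 * 87892 * 256 / 1
F = 99.609 uN


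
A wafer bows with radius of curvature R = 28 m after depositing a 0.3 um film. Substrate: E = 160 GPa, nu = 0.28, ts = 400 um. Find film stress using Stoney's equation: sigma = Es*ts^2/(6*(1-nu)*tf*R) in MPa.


Step 1: Compute numerator: Es * ts^2 = 160 * 400^2 = 25600000 (GPa*um^2)
Step 2: Compute denominator (R in um): 6*(1-nu)*tf*R = 6*0.72*0.3*28e6 = 36288000.0 (um^2)
Step 3: sigma (GPa) = 25600000 / 36288000.0 = 7.05467e-01 GPa
Step 4: Convert to MPa (x1000): sigma = 705.5 MPa


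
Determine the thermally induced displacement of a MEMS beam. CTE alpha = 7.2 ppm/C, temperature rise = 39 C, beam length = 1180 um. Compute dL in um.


Step 1: Convert CTE: alpha = 7.2 ppm/C = 7.2e-6 /C
Step 2: dL = 7.2e-6 * 39 * 1180
dL = 0.3313 um


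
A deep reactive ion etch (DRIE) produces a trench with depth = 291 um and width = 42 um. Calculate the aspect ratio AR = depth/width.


Step 1: AR = depth / width
Step 2: AR = 291 / 42
AR = 6.9


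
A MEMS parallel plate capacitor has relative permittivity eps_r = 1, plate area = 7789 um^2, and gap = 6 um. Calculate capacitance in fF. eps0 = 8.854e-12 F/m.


Step 1: Convert area to m^2: A = 7789e-12 m^2
Step 2: Convert gap to m: d = 6e-6 m
Step 3: C = eps0 * eps_r * A / d
C = 8.854e-12 * 1 * 7789e-12 / 6e-6
Step 4: Convert to fF (multiply by 1e15).
C = 11.49 fF


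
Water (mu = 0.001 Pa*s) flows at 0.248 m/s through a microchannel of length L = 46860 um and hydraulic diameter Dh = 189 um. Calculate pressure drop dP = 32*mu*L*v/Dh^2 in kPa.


Step 1: Convert to SI: L = 46860e-6 m, Dh = 189e-6 m
Step 2: dP = 32 * 0.001 * 46860e-6 * 0.248 / (189e-6)^2
Step 3: dP = 10410.71 Pa
Step 4: Convert to kPa: dP = 10.41 kPa


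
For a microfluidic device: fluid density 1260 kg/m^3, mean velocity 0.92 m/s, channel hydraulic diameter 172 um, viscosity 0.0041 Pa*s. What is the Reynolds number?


Step 1: Convert Dh to meters: Dh = 172e-6 m
Step 2: Re = rho * v * Dh / mu
Re = 1260 * 0.92 * 172e-6 / 0.0041
Re = 48.63


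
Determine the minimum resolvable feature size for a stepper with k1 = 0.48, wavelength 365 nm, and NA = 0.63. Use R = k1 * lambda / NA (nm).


Step 1: Identify values: k1 = 0.48, lambda = 365 nm, NA = 0.63
Step 2: R = k1 * lambda / NA
R = 0.48 * 365 / 0.63
R = 278.1 nm


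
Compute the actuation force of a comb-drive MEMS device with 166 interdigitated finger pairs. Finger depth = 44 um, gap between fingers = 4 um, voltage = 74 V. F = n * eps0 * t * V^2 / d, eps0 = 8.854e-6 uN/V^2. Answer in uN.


Step 1: Parameters: n=166, eps0=8.854e-6 uN/V^2, t=44 um, V=74 V, d=4 um
Step 2: V^2 = 5476
Step 3: F = 166 * 8.854e-6 * 44 * 5476 / 4
F = 88.533 uN


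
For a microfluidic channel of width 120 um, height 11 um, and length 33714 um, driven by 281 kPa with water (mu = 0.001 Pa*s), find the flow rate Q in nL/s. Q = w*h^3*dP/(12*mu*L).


Step 1: Convert all dimensions to SI (meters).
w = 120e-6 m, h = 11e-6 m, L = 33714e-6 m, dP = 281e3 Pa
Step 2: Q = w * h^3 * dP / (12 * mu * L)
Q = 120e-6 * (11e-6)^3 * 281e3 / (12 * 0.001 * 33714e-6) = 1.1093641e-10 m^3/s
Step 3: Convert Q from m^3/s to nL/s (1 m^3 = 1e12 nL, so multiply by 1e12).
Q = 110.936 nL/s


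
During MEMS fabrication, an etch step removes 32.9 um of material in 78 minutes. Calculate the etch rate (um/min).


Step 1: Etch rate = depth / time
Step 2: rate = 32.9 / 78
rate = 0.422 um/min


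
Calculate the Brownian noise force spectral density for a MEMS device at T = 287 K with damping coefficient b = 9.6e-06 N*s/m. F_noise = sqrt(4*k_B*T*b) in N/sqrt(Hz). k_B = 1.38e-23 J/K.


Step 1: Compute 4 * k_B * T * b
= 4 * 1.38e-23 * 287 * 9.6e-06
= 1.5209e-25 N^2/Hz
Step 2: F_noise = sqrt(1.5209e-25)
F_noise = 3.90e-13 N/sqrt(Hz)


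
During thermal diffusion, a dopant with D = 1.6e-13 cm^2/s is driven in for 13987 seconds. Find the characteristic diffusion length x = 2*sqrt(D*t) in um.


Step 1: Compute D*t = 1.6e-13 * 13987 = 2.23792e-09 cm^2
Step 2: sqrt(D*t) = 4.7307e-05 cm
Step 3: x = 2 * 4.7307e-05 cm = 9.4614e-05 cm
Step 4: Convert to um (1 cm = 1e4 um): x = 0.946 um


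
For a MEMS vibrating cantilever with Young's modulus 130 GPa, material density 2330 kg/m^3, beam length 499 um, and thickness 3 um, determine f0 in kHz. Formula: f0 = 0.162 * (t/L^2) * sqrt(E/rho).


Step 1: Convert units to SI.
t_SI = 3e-6 m, L_SI = 499e-6 m
Step 2: Calculate sqrt(E/rho).
sqrt(130e9 / 2330) = 7469.54 m/s
Step 3: Compute f0.
f0 = 0.162 * 3e-6 / (499e-6)^2 * 7469.54 = 14579.0 Hz = 14.58 kHz


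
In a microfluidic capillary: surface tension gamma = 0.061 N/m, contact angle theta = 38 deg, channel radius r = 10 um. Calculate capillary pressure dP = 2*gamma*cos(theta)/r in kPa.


Step 1: cos(38 deg) = 0.788
Step 2: Convert r to m: r = 10e-6 m
Step 3: dP = 2 * 0.061 * 0.788 / 10e-6 = 9613.6 Pa
Step 4: Convert Pa to kPa (divide by 1000).
dP = 9.61 kPa


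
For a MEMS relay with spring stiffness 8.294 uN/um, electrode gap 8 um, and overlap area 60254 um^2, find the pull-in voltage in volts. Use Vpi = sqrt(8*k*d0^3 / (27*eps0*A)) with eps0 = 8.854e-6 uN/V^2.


Step 1: Compute numerator: 8 * k * d0^3 = 8 * 8.294 * 8^3 = 33972.224
Step 2: Compute denominator: 27 * eps0 * A = 27 * 8.854e-6 * 60254 = 14.404201
Step 3: Vpi = sqrt(33972.224 / 14.404201)
Vpi = 48.56 V


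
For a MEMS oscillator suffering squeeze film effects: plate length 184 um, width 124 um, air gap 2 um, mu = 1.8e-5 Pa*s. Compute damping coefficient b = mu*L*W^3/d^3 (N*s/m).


Step 1: Convert to SI.
L = 184e-6 m, W = 124e-6 m, d = 2e-6 m
Step 2: W^3 = (124e-6)^3 = 1.91e-12 m^3
Step 3: d^3 = (2e-6)^3 = 8.00e-18 m^3
Step 4: b = 1.8e-5 * 184e-6 * 1.91e-12 / 8.00e-18
b = 7.89e-04 N*s/m


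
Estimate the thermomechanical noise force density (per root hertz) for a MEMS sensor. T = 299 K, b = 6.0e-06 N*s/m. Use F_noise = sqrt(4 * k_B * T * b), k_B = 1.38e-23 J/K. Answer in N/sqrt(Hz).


Step 1: Compute 4 * k_B * T * b
= 4 * 1.38e-23 * 299 * 6.0e-06
= 9.9029e-26 N^2/Hz
Step 2: F_noise = sqrt(9.9029e-26)
F_noise = 3.15e-13 N/sqrt(Hz)


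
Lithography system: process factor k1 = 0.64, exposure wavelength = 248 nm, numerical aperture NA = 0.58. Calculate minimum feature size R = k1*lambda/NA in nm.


Step 1: Identify values: k1 = 0.64, lambda = 248 nm, NA = 0.58
Step 2: R = k1 * lambda / NA
R = 0.64 * 248 / 0.58
R = 273.7 nm


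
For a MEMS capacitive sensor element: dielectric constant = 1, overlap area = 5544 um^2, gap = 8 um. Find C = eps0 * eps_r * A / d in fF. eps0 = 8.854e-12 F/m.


Step 1: Convert area to m^2: A = 5544e-12 m^2
Step 2: Convert gap to m: d = 8e-6 m
Step 3: C = eps0 * eps_r * A / d
C = 8.854e-12 * 1 * 5544e-12 / 8e-6
Step 4: Convert to fF (multiply by 1e15).
C = 6.14 fF


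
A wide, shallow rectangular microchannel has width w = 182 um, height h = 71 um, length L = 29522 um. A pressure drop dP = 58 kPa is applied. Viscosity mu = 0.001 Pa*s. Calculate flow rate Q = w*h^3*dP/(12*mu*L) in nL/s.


Step 1: Convert all dimensions to SI (meters).
w = 182e-6 m, h = 71e-6 m, L = 29522e-6 m, dP = 58e3 Pa
Step 2: Q = w * h^3 * dP / (12 * mu * L)
Q = 182e-6 * (71e-6)^3 * 58e3 / (12 * 0.001 * 29522e-6) = 1.06646696e-08 m^3/s
Step 3: Convert Q from m^3/s to nL/s (1 m^3 = 1e12 nL, so multiply by 1e12).
Q = 10664.67 nL/s


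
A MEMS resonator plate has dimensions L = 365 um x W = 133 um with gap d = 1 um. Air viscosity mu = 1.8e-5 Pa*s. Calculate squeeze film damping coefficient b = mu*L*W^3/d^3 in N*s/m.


Step 1: Convert to SI.
L = 365e-6 m, W = 133e-6 m, d = 1e-6 m
Step 2: W^3 = (133e-6)^3 = 2.35e-12 m^3
Step 3: d^3 = (1e-6)^3 = 1.00e-18 m^3
Step 4: b = 1.8e-5 * 365e-6 * 2.35e-12 / 1.00e-18
b = 1.55e-02 N*s/m


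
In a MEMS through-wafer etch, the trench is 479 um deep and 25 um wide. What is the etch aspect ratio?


Step 1: AR = depth / width
Step 2: AR = 479 / 25
AR = 19.2


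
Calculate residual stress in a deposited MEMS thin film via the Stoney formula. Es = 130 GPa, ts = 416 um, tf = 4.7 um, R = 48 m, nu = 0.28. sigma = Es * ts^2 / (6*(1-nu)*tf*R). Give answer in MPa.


Step 1: Compute numerator: Es * ts^2 = 130 * 416^2 = 22497280 (GPa*um^2)
Step 2: Compute denominator (R in um): 6*(1-nu)*tf*R = 6*0.72*4.7*48e6 = 974592000.0 (um^2)
Step 3: sigma (GPa) = 22497280 / 974592000.0 = 2.3084e-02 GPa
Step 4: Convert to MPa (x1000): sigma = 23.1 MPa
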